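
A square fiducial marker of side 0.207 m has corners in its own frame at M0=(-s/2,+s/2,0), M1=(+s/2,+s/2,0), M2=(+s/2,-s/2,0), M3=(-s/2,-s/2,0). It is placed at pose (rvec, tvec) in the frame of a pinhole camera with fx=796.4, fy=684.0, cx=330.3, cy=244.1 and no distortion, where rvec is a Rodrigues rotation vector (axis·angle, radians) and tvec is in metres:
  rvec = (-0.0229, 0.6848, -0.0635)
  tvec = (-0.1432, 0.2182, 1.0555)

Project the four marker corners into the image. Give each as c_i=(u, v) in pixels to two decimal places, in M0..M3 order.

Intrinsics K: fx=796.4, fy=684.0, cx=330.3, cy=244.1
Marker side s = 0.207 m; corners in marker frame (Z=0):
  M0 = (-0.1035, +0.1035, 0)
  M1 = (+0.1035, +0.1035, 0)
  M2 = (+0.1035, -0.1035, 0)
  M3 = (-0.1035, -0.1035, 0)
rvec = (-0.0229, 0.6848, -0.0635), |rvec| = θ = 0.68812 rad = 39.426°
Rodrigues: sinθ=0.63509, 1−cosθ=0.22756; R = I + sinθ·[k]× + (1−cosθ)·[k]×²:
    [+0.77269 +0.05107 +0.63272]
    [-0.06614 +0.99781 +0.00024]
    [-0.63132 -0.04203 +0.77438]
t = (-0.1432, 0.2182, 1.0555) m
M0: Pc = R·M0+t = (-0.21789, +0.32832, +1.11649); u = 796.4·(-0.21789)/1.11649 + 330.3 = 174.8791, v = 684.0·(+0.32832)/1.11649 + 244.1 = 445.2392
M1: Pc = R·M1+t = (-0.05794, +0.31463, +0.98581); u = 796.4·(-0.05794)/0.98581 + 330.3 = 283.4919, v = 684.0·(+0.31463)/0.98581 + 244.1 = 462.4035
M2: Pc = R·M2+t = (-0.06851, +0.10808, +0.99451); u = 796.4·(-0.06851)/0.99451 + 330.3 = 275.4359, v = 684.0·(+0.10808)/0.99451 + 244.1 = 318.4356
M3: Pc = R·M3+t = (-0.22846, +0.12177, +1.12519); u = 796.4·(-0.22846)/1.12519 + 330.3 = 168.5986, v = 684.0·(+0.12177)/1.12519 + 244.1 = 318.1250

c0=(174.88, 445.24) c1=(283.49, 462.40) c2=(275.44, 318.44) c3=(168.60, 318.12)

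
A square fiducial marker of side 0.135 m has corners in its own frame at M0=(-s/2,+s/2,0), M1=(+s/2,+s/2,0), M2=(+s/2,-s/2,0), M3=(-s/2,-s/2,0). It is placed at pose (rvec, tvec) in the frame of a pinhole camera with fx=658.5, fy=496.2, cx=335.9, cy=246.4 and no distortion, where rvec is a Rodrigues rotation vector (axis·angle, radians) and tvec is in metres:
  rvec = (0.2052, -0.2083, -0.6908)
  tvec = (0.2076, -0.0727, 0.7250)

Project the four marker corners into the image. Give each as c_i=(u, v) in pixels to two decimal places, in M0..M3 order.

Intrinsics K: fx=658.5, fy=496.2, cx=335.9, cy=246.4
Marker side s = 0.135 m; corners in marker frame (Z=0):
  M0 = (-0.0675, +0.0675, 0)
  M1 = (+0.0675, +0.0675, 0)
  M2 = (+0.0675, -0.0675, 0)
  M3 = (-0.0675, -0.0675, 0)
rvec = (0.2052, -0.2083, -0.6908), |rvec| = θ = 0.75013 rad = 42.979°
Rodrigues: sinθ=0.68174, 1−cosθ=0.26840; R = I + sinθ·[k]× + (1−cosθ)·[k]×²:
    [+0.75168 +0.60742 -0.25692]
    [-0.64820 +0.75229 -0.11785]
    [+0.12169 +0.25513 +0.95922]
t = (0.2076, -0.0727, 0.7250) m
M0: Pc = R·M0+t = (+0.19786, +0.02183, +0.73401); u = 658.5·(+0.19786)/0.73401 + 335.9 = 513.4086, v = 496.2·(+0.02183)/0.73401 + 246.4 = 261.1597
M1: Pc = R·M1+t = (+0.29934, -0.06567, +0.75044); u = 658.5·(+0.29934)/0.75044 + 335.9 = 598.5679, v = 496.2·(-0.06567)/0.75044 + 246.4 = 202.9755
M2: Pc = R·M2+t = (+0.21734, -0.16723, +0.71599); u = 658.5·(+0.21734)/0.71599 + 335.9 = 535.7855, v = 496.2·(-0.16723)/0.71599 + 246.4 = 130.5034
M3: Pc = R·M3+t = (+0.11586, -0.07973, +0.69956); u = 658.5·(+0.11586)/0.69956 + 335.9 = 444.9592, v = 496.2·(-0.07973)/0.69956 + 246.4 = 189.8503

c0=(513.41, 261.16) c1=(598.57, 202.98) c2=(535.79, 130.50) c3=(444.96, 189.85)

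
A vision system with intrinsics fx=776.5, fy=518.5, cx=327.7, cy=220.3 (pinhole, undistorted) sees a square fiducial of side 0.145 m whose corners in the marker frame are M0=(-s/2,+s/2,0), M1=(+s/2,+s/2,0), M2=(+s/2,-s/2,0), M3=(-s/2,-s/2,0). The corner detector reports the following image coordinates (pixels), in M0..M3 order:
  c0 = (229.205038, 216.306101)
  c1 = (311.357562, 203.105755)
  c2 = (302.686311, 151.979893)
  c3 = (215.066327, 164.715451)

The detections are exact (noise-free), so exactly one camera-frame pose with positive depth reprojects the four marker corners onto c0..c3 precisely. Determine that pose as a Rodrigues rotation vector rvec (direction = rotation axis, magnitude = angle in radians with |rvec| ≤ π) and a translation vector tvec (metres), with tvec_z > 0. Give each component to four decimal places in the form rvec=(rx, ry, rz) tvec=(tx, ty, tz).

rvec=(0.5542, -0.2816, -0.1726) tvec=(-0.1030, -0.0879, 1.2811)

Intrinsics K: fx=776.5, fy=518.5, cx=327.7, cy=220.3
Marker side s = 0.145 m; corners in marker frame (Z=0):
  M0 = (-0.0725, +0.0725, 0)
  M1 = (+0.0725, +0.0725, 0)
  M2 = (+0.0725, -0.0725, 0)
  M3 = (-0.0725, -0.0725, 0)
Detected image corners:
  c0 = (229.205038, 216.306101) px
  c1 = (311.357562, 203.105755) px
  c2 = (302.686311, 151.979893) px
  c3 = (215.066327, 164.715451) px
Planar DLT: solve 8×8 A·h = b for H (H[2,2]=1):
  H  [+629.51936 +189.94852 +265.27264]
  H  [-58.41094 +431.74554 +184.73218]
  H  [+0.16885 +0.42152 +1.00000]
B = K⁻¹H; ‖b₁‖=0.780581, ‖b₂‖=0.780581; λ = 2/(‖b₁‖+‖b₂‖) = 1.281097, sign → tz>0 ⇒ λ=+1.281097
r₁ = λ·B[:,0] = (+0.94732,-0.23623,+0.21631); r₂ = λ·B[:,1] = (+0.08549,+0.83731,+0.54000)
r₃ = r₁×r₂ = (-0.30868,-0.49306,+0.81339); SVD([r₁ r₂ r₃]) → R = UVᵀ:
  R  [+0.94732 +0.08549 -0.30868]
  R  [-0.23623 +0.83731 -0.49306]
  R  [+0.21631 +0.54000 +0.81339]
t = (-0.10299, -0.08788, +1.28110) m
tr R = 2.598019; θ = arccos((tr R − 1)/2) = 0.645150 rad = 36.964°
axis k = ((R−Rᵀ)₃₂, (R−Rᵀ)₁₃, (R−Rᵀ)₂₁) / (2 sinθ) = (+0.859000, -0.436530, -0.267509)
rvec = θ·k = (+0.554184, -0.281628, -0.172583)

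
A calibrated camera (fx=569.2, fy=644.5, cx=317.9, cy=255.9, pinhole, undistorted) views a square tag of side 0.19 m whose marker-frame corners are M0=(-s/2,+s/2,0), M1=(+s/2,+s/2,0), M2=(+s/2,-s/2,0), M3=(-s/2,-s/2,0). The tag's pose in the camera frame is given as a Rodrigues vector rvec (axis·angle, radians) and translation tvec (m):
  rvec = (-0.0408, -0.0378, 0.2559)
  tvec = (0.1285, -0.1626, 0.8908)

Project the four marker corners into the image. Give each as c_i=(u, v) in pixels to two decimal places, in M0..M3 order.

c0=(326.08, 186.68) c1=(443.56, 222.09) c2=(472.73, 90.62) c3=(356.58, 54.66)

Intrinsics K: fx=569.2, fy=644.5, cx=317.9, cy=255.9
Marker side s = 0.19 m; corners in marker frame (Z=0):
  M0 = (-0.0950, +0.0950, 0)
  M1 = (+0.0950, +0.0950, 0)
  M2 = (+0.0950, -0.0950, 0)
  M3 = (-0.0950, -0.0950, 0)
rvec = (-0.0408, -0.0378, 0.2559), |rvec| = θ = 0.26187 rad = 15.004°
Rodrigues: sinθ=0.25889, 1−cosθ=0.03409; R = I + sinθ·[k]× + (1−cosθ)·[k]×²:
    [+0.96673 -0.25222 -0.04256]
    [+0.25375 +0.96662 +0.03553]
    [+0.03218 -0.04514 +0.99846]
t = (0.1285, -0.1626, 0.8908) m
M0: Pc = R·M0+t = (+0.01270, -0.09488, +0.88345); u = 569.2·(+0.01270)/0.88345 + 317.9 = 326.0822, v = 644.5·(-0.09488)/0.88345 + 255.9 = 186.6845
M1: Pc = R·M1+t = (+0.19638, -0.04666, +0.88957); u = 569.2·(+0.19638)/0.88957 + 317.9 = 443.5552, v = 644.5·(-0.04666)/0.88957 + 255.9 = 222.0908
M2: Pc = R·M2+t = (+0.24430, -0.23032, +0.89815); u = 569.2·(+0.24430)/0.89815 + 317.9 = 472.7255, v = 644.5·(-0.23032)/0.89815 + 255.9 = 90.6232
M3: Pc = R·M3+t = (+0.06062, -0.27854, +0.89203); u = 569.2·(+0.06062)/0.89203 + 317.9 = 356.5819, v = 644.5·(-0.27854)/0.89203 + 255.9 = 54.6562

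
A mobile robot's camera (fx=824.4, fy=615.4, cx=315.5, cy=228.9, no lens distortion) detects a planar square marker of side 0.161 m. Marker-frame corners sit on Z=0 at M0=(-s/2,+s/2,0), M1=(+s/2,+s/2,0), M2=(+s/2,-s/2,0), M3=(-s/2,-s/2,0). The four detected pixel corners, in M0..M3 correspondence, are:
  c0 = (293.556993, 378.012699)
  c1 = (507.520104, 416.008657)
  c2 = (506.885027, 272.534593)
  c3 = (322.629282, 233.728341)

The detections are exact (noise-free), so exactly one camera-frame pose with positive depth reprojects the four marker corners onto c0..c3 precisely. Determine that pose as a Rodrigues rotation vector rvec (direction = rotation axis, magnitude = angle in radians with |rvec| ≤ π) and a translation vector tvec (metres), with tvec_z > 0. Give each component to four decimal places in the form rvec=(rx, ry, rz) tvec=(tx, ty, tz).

Intrinsics K: fx=824.4, fy=615.4, cx=315.5, cy=228.9
Marker side s = 0.161 m; corners in marker frame (Z=0):
  M0 = (-0.0805, +0.0805, 0)
  M1 = (+0.0805, +0.0805, 0)
  M2 = (+0.0805, -0.0805, 0)
  M3 = (-0.0805, -0.0805, 0)
Detected image corners:
  c0 = (293.556993, 378.012699) px
  c1 = (507.520104, 416.008657) px
  c2 = (506.885027, 272.534593) px
  c3 = (322.629282, 233.728341) px
Planar DLT: solve 8×8 A·h = b for H (H[2,2]=1):
  H  [+1342.90300 -455.96566 +410.38712]
  H  [+328.75708 +598.78623 +320.24711]
  H  [+0.27704 -0.90693 +1.00000]
B = K⁻¹H; ‖b₁‖=1.606845, ‖b₂‖=1.606845; λ = 2/(‖b₁‖+‖b₂‖) = 0.622337, sign → tz>0 ⇒ λ=+0.622337
r₁ = λ·B[:,0] = (+0.94777,+0.26833,+0.17241); r₂ = λ·B[:,1] = (-0.12820,+0.81547,-0.56442)
r₃ = r₁×r₂ = (-0.29205,+0.51284,+0.80728); SVD([r₁ r₂ r₃]) → R = UVᵀ:
  R  [+0.94777 -0.12820 -0.29205]
  R  [+0.26833 +0.81547 +0.51284]
  R  [+0.17241 -0.56442 +0.80728]
t = (+0.07163, +0.09238, +0.62234) m
tr R = 2.570529; θ = arccos((tr R − 1)/2) = 0.667673 rad = 38.255°
axis k = ((R−Rᵀ)₃₂, (R−Rᵀ)₁₃, (R−Rᵀ)₂₁) / (2 sinθ) = (-0.869930, -0.375073, +0.320222)
rvec = θ·k = (-0.580829, -0.250426, +0.213804)

rvec=(-0.5808, -0.2504, 0.2138) tvec=(0.0716, 0.0924, 0.6223)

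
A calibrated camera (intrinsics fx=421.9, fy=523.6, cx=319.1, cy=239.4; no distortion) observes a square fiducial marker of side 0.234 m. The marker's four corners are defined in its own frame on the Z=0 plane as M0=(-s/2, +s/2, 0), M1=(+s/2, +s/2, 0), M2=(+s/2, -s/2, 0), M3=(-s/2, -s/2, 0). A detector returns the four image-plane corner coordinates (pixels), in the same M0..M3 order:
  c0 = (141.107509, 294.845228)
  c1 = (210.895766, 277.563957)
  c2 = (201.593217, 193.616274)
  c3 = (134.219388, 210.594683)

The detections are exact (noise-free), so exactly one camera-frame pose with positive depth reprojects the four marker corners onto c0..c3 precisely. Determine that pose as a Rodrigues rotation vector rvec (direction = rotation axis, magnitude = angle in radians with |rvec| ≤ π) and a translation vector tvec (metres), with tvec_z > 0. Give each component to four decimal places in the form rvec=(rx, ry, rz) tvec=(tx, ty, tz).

rvec=(-0.2072, 0.0414, -0.1945) tvec=(-0.4891, 0.0108, 1.4012)

Intrinsics K: fx=421.9, fy=523.6, cx=319.1, cy=239.4
Marker side s = 0.234 m; corners in marker frame (Z=0):
  M0 = (-0.1170, +0.1170, 0)
  M1 = (+0.1170, +0.1170, 0)
  M2 = (+0.1170, -0.1170, 0)
  M3 = (-0.1170, -0.1170, 0)
Detected image corners:
  c0 = (141.107509, 294.845228) px
  c1 = (210.895766, 277.563957) px
  c2 = (201.593217, 193.616274) px
  c3 = (134.219388, 210.594683) px
Planar DLT: solve 8×8 A·h = b for H (H[2,2]=1):
  H  [+290.43009 +9.01822 +171.82379]
  H  [-76.83027 +323.09507 +243.43843]
  H  [-0.01490 -0.14869 +1.00000]
B = K⁻¹H; ‖b₁‖=0.713663, ‖b₂‖=0.713663; λ = 2/(‖b₁‖+‖b₂‖) = 1.401222, sign → tz>0 ⇒ λ=+1.401222
r₁ = λ·B[:,0] = (+0.98037,-0.19606,-0.02087); r₂ = λ·B[:,1] = (+0.18754,+0.95991,-0.20835)
r₃ = r₁×r₂ = (+0.06089,+0.20035,+0.97783); SVD([r₁ r₂ r₃]) → R = UVᵀ:
  R  [+0.98037 +0.18754 +0.06089]
  R  [-0.19606 +0.95991 +0.20035]
  R  [-0.02087 -0.20835 +0.97783]
t = (-0.48914, +0.01081, +1.40122) m
tr R = 2.918107; θ = arccos((tr R − 1)/2) = 0.287156 rad = 16.453°
axis k = ((R−Rᵀ)₃₂, (R−Rᵀ)₁₃, (R−Rᵀ)₂₁) / (2 sinθ) = (-0.721505, +0.144338, -0.677198)
rvec = θ·k = (-0.207184, +0.041447, -0.194461)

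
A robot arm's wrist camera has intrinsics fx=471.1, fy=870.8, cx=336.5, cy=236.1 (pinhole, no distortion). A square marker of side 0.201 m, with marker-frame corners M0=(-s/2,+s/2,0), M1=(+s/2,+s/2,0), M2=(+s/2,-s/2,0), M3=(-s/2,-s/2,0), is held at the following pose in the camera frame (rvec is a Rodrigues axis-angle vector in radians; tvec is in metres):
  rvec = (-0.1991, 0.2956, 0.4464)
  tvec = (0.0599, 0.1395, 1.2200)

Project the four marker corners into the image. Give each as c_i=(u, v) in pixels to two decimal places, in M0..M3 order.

c0=(309.17, 368.64) c1=(377.01, 434.64) c2=(411.77, 301.60) c3=(343.49, 243.74)

Intrinsics K: fx=471.1, fy=870.8, cx=336.5, cy=236.1
Marker side s = 0.201 m; corners in marker frame (Z=0):
  M0 = (-0.1005, +0.1005, 0)
  M1 = (+0.1005, +0.1005, 0)
  M2 = (+0.1005, -0.1005, 0)
  M3 = (-0.1005, -0.1005, 0)
rvec = (-0.1991, 0.2956, 0.4464), |rvec| = θ = 0.57122 rad = 32.729°
Rodrigues: sinθ=0.54066, 1−cosθ=0.15876; R = I + sinθ·[k]× + (1−cosθ)·[k]×²:
    [+0.86053 -0.45115 +0.23654]
    [+0.39388 +0.88376 +0.25265]
    [-0.32303 -0.12424 +0.93820]
t = (0.0599, 0.1395, 1.2200) m
M0: Pc = R·M0+t = (-0.07192, +0.18873, +1.23998); u = 471.1·(-0.07192)/1.23998 + 336.5 = 309.1742, v = 870.8·(+0.18873)/1.23998 + 236.1 = 368.6412
M1: Pc = R·M1+t = (+0.10104, +0.26790, +1.17505); u = 471.1·(+0.10104)/1.17505 + 336.5 = 377.0098, v = 870.8·(+0.26790)/1.17505 + 236.1 = 434.6360
M2: Pc = R·M2+t = (+0.19172, +0.09027, +1.20002); u = 471.1·(+0.19172)/1.20002 + 336.5 = 411.7662, v = 870.8·(+0.09027)/1.20002 + 236.1 = 301.6030
M3: Pc = R·M3+t = (+0.01876, +0.01110, +1.26495); u = 471.1·(+0.01876)/1.26495 + 336.5 = 343.4858, v = 870.8·(+0.01110)/1.26495 + 236.1 = 243.7395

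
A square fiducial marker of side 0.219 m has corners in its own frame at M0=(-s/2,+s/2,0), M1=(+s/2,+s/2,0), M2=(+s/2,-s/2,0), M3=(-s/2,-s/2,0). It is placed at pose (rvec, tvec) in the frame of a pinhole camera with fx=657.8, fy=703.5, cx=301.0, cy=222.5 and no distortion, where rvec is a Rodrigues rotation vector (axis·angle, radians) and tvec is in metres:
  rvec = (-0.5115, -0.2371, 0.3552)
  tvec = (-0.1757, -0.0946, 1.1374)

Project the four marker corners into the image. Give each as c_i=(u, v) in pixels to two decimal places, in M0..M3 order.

c0=(112.72, 190.81) c1=(237.65, 246.21) c2=(275.88, 140.31) c3=(163.84, 87.61)

Intrinsics K: fx=657.8, fy=703.5, cx=301.0, cy=222.5
Marker side s = 0.219 m; corners in marker frame (Z=0):
  M0 = (-0.1095, +0.1095, 0)
  M1 = (+0.1095, +0.1095, 0)
  M2 = (+0.1095, -0.1095, 0)
  M3 = (-0.1095, -0.1095, 0)
rvec = (-0.5115, -0.2371, 0.3552), |rvec| = θ = 0.66635 rad = 38.179°
Rodrigues: sinθ=0.61812, 1−cosθ=0.21391; R = I + sinθ·[k]× + (1−cosθ)·[k]×²:
    [+0.91213 -0.27106 -0.30747]
    [+0.38792 +0.81317 +0.43391]
    [+0.13241 -0.51505 +0.84687]
t = (-0.1757, -0.0946, 1.1374) m
M0: Pc = R·M0+t = (-0.30526, -0.04804, +1.06650); u = 657.8·(-0.30526)/1.06650 + 301.0 = 112.7210, v = 703.5·(-0.04804)/1.06650 + 222.5 = 190.8145
M1: Pc = R·M1+t = (-0.10550, +0.03692, +1.09550); u = 657.8·(-0.10550)/1.09550 + 301.0 = 237.6501, v = 703.5·(+0.03692)/1.09550 + 222.5 = 246.2085
M2: Pc = R·M2+t = (-0.04614, -0.14116, +1.20830); u = 657.8·(-0.04614)/1.20830 + 301.0 = 275.8813, v = 703.5·(-0.14116)/1.20830 + 222.5 = 140.3104
M3: Pc = R·M3+t = (-0.24590, -0.22612, +1.17930); u = 657.8·(-0.24590)/1.17930 + 301.0 = 163.8414, v = 703.5·(-0.22612)/1.17930 + 222.5 = 87.6107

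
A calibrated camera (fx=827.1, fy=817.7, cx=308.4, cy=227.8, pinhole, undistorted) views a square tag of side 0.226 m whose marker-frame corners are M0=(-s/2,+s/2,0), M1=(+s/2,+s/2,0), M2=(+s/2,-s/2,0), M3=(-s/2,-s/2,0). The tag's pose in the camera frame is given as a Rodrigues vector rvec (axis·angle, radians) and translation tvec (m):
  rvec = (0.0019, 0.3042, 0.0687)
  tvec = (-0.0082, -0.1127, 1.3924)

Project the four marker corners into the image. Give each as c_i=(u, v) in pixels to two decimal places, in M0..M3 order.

Intrinsics K: fx=827.1, fy=817.7, cx=308.4, cy=227.8
Marker side s = 0.226 m; corners in marker frame (Z=0):
  M0 = (-0.1130, +0.1130, 0)
  M1 = (+0.1130, +0.1130, 0)
  M2 = (+0.1130, -0.1130, 0)
  M3 = (-0.1130, -0.1130, 0)
rvec = (0.0019, 0.3042, 0.0687), |rvec| = θ = 0.31187 rad = 17.869°
Rodrigues: sinθ=0.30684, 1−cosθ=0.04824; R = I + sinθ·[k]× + (1−cosθ)·[k]×²:
    [+0.95176 -0.06731 +0.29936]
    [+0.06788 +0.99766 +0.00850]
    [-0.29923 +0.01223 +0.95410]
t = (-0.0082, -0.1127, 1.3924) m
M0: Pc = R·M0+t = (-0.12335, -0.00763, +1.42760); u = 827.1·(-0.12335)/1.42760 + 308.4 = 236.9324, v = 817.7·(-0.00763)/1.42760 + 227.8 = 223.4268
M1: Pc = R·M1+t = (+0.09174, +0.00771, +1.35997); u = 827.1·(+0.09174)/1.35997 + 308.4 = 364.1964, v = 817.7·(+0.00771)/1.35997 + 227.8 = 232.4331
M2: Pc = R·M2+t = (+0.10695, -0.21777, +1.35720); u = 827.1·(+0.10695)/1.35720 + 308.4 = 373.5798, v = 817.7·(-0.21777)/1.35720 + 227.8 = 96.5991
M3: Pc = R·M3+t = (-0.10814, -0.23311, +1.42483); u = 827.1·(-0.10814)/1.42483 + 308.4 = 245.6235, v = 817.7·(-0.23311)/1.42483 + 227.8 = 94.0224

c0=(236.93, 223.43) c1=(364.20, 232.43) c2=(373.58, 96.60) c3=(245.62, 94.02)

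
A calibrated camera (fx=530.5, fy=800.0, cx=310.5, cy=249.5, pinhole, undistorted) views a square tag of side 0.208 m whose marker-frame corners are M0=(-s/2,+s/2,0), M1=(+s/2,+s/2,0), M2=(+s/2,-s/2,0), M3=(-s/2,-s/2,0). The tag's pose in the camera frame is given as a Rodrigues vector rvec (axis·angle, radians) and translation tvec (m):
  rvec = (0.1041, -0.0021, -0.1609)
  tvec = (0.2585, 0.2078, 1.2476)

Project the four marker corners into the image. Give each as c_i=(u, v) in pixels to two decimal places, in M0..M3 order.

c0=(383.17, 456.99) c1=(469.84, 436.03) c2=(458.36, 307.14) c3=(370.18, 328.59)

Intrinsics K: fx=530.5, fy=800.0, cx=310.5, cy=249.5
Marker side s = 0.208 m; corners in marker frame (Z=0):
  M0 = (-0.1040, +0.1040, 0)
  M1 = (+0.1040, +0.1040, 0)
  M2 = (+0.1040, -0.1040, 0)
  M3 = (-0.1040, -0.1040, 0)
rvec = (0.1041, -0.0021, -0.1609), |rvec| = θ = 0.19165 rad = 10.981°
Rodrigues: sinθ=0.19048, 1−cosθ=0.01831; R = I + sinθ·[k]× + (1−cosθ)·[k]×²:
    [+0.98709 +0.15981 -0.01044]
    [-0.16003 +0.98169 -0.10330]
    [-0.00626 +0.10363 +0.99460]
t = (0.2585, 0.2078, 1.2476) m
M0: Pc = R·M0+t = (+0.17246, +0.32654, +1.25903); u = 530.5·(+0.17246)/1.25903 + 310.5 = 383.1681, v = 800.0·(+0.32654)/1.25903 + 249.5 = 456.9861
M1: Pc = R·M1+t = (+0.37778, +0.29325, +1.25773); u = 530.5·(+0.37778)/1.25773 + 310.5 = 469.8439, v = 800.0·(+0.29325)/1.25773 + 249.5 = 436.0292
M2: Pc = R·M2+t = (+0.34454, +0.08906, +1.23617); u = 530.5·(+0.34454)/1.23617 + 310.5 = 458.3576, v = 800.0·(+0.08906)/1.23617 + 249.5 = 307.1368
M3: Pc = R·M3+t = (+0.13922, +0.12235, +1.23747); u = 530.5·(+0.13922)/1.23747 + 310.5 = 370.1841, v = 800.0·(+0.12235)/1.23747 + 249.5 = 328.5944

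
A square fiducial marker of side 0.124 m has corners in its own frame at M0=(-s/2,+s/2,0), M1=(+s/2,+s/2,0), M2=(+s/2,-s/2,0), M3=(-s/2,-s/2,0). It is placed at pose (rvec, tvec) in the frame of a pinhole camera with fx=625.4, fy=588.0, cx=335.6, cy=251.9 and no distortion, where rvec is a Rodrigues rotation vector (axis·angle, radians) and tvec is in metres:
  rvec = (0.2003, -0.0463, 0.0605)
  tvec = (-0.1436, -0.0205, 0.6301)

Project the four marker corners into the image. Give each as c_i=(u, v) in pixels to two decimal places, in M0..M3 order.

Intrinsics K: fx=625.4, fy=588.0, cx=335.6, cy=251.9
Marker side s = 0.124 m; corners in marker frame (Z=0):
  M0 = (-0.0620, +0.0620, 0)
  M1 = (+0.0620, +0.0620, 0)
  M2 = (+0.0620, -0.0620, 0)
  M3 = (-0.0620, -0.0620, 0)
rvec = (0.2003, -0.0463, 0.0605), |rvec| = θ = 0.21430 rad = 12.278°
Rodrigues: sinθ=0.21266, 1−cosθ=0.02287; R = I + sinθ·[k]× + (1−cosθ)·[k]×²:
    [+0.99711 -0.06466 -0.03991]
    [+0.05542 +0.97819 -0.20017]
    [+0.05198 +0.19738 +0.97895]
t = (-0.1436, -0.0205, 0.6301) m
M0: Pc = R·M0+t = (-0.20943, +0.03671, +0.63911); u = 625.4·(-0.20943)/0.63911 + 335.6 = 130.6645, v = 588.0·(+0.03671)/0.63911 + 251.9 = 285.6759
M1: Pc = R·M1+t = (-0.08579, +0.04358, +0.64556); u = 625.4·(-0.08579)/0.64556 + 335.6 = 252.4911, v = 588.0·(+0.04358)/0.64556 + 251.9 = 291.5979
M2: Pc = R·M2+t = (-0.07777, -0.07771, +0.62109); u = 625.4·(-0.07777)/0.62109 + 335.6 = 257.2893, v = 588.0·(-0.07771)/0.62109 + 251.9 = 178.3277
M3: Pc = R·M3+t = (-0.20141, -0.08458, +0.61464); u = 625.4·(-0.20141)/0.61464 + 335.6 = 130.6620, v = 588.0·(-0.08458)/0.61464 + 251.9 = 170.9821

c0=(130.66, 285.68) c1=(252.49, 291.60) c2=(257.29, 178.33) c3=(130.66, 170.98)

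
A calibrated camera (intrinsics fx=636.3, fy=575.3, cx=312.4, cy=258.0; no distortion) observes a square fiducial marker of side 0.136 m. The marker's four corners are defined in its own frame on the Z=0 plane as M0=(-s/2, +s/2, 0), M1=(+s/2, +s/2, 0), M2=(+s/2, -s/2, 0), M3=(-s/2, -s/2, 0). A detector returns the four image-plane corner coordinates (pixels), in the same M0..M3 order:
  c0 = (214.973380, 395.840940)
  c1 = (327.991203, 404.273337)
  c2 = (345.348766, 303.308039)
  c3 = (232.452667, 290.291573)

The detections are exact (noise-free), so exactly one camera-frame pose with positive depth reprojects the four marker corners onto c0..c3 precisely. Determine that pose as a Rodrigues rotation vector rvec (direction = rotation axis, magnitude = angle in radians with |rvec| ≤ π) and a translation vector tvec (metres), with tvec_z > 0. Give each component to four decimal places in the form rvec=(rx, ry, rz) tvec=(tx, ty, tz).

rvec=(0.0494, -0.2397, 0.1477) tvec=(-0.0363, 0.1175, 0.7453)

Intrinsics K: fx=636.3, fy=575.3, cx=312.4, cy=258.0
Marker side s = 0.136 m; corners in marker frame (Z=0):
  M0 = (-0.0680, +0.0680, 0)
  M1 = (+0.0680, +0.0680, 0)
  M2 = (+0.0680, -0.0680, 0)
  M3 = (-0.0680, -0.0680, 0)
Detected image corners:
  c0 = (214.973380, 395.840940) px
  c1 = (327.991203, 404.273337) px
  c2 = (345.348766, 303.308039) px
  c3 = (232.452667, 290.291573) px
Planar DLT: solve 8×8 A·h = b for H (H[2,2]=1):
  H  [+920.81552 -116.37032 +281.40380]
  H  [+191.03544 +773.42103 +348.69247]
  H  [+0.32210 +0.04174 +1.00000]
B = K⁻¹H; ‖b₁‖=1.341818, ‖b₂‖=1.341818; λ = 2/(‖b₁‖+‖b₂‖) = 0.745258, sign → tz>0 ⇒ λ=+0.745258
r₁ = λ·B[:,0] = (+0.96064,+0.13982,+0.24004); r₂ = λ·B[:,1] = (-0.15157,+0.98796,+0.03111)
r₃ = r₁×r₂ = (-0.23280,-0.06627,+0.97026); SVD([r₁ r₂ r₃]) → R = UVᵀ:
  R  [+0.96064 -0.15157 -0.23280]
  R  [+0.13982 +0.98796 -0.06627]
  R  [+0.24004 +0.03111 +0.97026]
t = (-0.03630, +0.11749, +0.74526) m
tr R = 2.918860; θ = arccos((tr R − 1)/2) = 0.285823 rad = 16.376°
axis k = ((R−Rᵀ)₃₂, (R−Rᵀ)₁₃, (R−Rᵀ)₂₁) / (2 sinθ) = (+0.172693, -0.838538, +0.516750)
rvec = θ·k = (+0.049360, -0.239674, +0.147699)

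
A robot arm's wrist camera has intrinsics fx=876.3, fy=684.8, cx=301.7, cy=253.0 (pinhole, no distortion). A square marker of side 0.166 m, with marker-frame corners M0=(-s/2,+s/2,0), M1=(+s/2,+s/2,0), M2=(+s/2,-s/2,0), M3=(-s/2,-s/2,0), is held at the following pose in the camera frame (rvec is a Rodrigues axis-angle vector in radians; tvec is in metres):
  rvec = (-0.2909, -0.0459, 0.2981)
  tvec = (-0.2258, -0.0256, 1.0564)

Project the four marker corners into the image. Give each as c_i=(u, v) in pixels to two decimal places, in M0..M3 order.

Intrinsics K: fx=876.3, fy=684.8, cx=301.7, cy=253.0
Marker side s = 0.166 m; corners in marker frame (Z=0):
  M0 = (-0.0830, +0.0830, 0)
  M1 = (+0.0830, +0.0830, 0)
  M2 = (+0.0830, -0.0830, 0)
  M3 = (-0.0830, -0.0830, 0)
rvec = (-0.2909, -0.0459, 0.2981), |rvec| = θ = 0.41904 rad = 24.009°
Rodrigues: sinθ=0.40688, 1−cosθ=0.08652; R = I + sinθ·[k]× + (1−cosθ)·[k]×²:
    [+0.95518 -0.28287 -0.08730]
    [+0.29603 +0.91452 +0.27572]
    [+0.00184 -0.28920 +0.95727]
t = (-0.2258, -0.0256, 1.0564) m
M0: Pc = R·M0+t = (-0.32856, +0.02573, +1.03224); u = 876.3·(-0.32856)/1.03224 + 301.7 = 22.7779, v = 684.8·(+0.02573)/1.03224 + 253.0 = 270.0725
M1: Pc = R·M1+t = (-0.17000, +0.07488, +1.03255); u = 876.3·(-0.17000)/1.03255 + 301.7 = 157.4260, v = 684.8·(+0.07488)/1.03255 + 253.0 = 302.6585
M2: Pc = R·M2+t = (-0.12304, -0.07693, +1.08056); u = 876.3·(-0.12304)/1.08056 + 301.7 = 201.9166, v = 684.8·(-0.07693)/1.08056 + 253.0 = 204.2430
M3: Pc = R·M3+t = (-0.28160, -0.12608, +1.08025); u = 876.3·(-0.28160)/1.08025 + 301.7 = 73.2650, v = 684.8·(-0.12608)/1.08025 + 253.0 = 173.0773

c0=(22.78, 270.07) c1=(157.43, 302.66) c2=(201.92, 204.24) c3=(73.27, 173.08)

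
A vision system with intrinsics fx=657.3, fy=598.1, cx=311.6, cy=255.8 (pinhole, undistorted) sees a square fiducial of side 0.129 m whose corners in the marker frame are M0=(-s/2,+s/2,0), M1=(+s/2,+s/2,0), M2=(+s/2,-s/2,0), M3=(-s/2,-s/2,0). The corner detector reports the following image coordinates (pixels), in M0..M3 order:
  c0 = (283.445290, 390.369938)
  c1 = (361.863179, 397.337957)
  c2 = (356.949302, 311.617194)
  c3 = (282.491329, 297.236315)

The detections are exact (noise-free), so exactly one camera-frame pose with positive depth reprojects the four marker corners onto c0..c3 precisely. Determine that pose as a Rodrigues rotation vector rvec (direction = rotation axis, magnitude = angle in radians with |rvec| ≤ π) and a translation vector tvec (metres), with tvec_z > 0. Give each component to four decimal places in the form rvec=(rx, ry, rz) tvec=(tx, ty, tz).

Intrinsics K: fx=657.3, fy=598.1, cx=311.6, cy=255.8
Marker side s = 0.129 m; corners in marker frame (Z=0):
  M0 = (-0.0645, +0.0645, 0)
  M1 = (+0.0645, +0.0645, 0)
  M2 = (+0.0645, -0.0645, 0)
  M3 = (-0.0645, -0.0645, 0)
Detected image corners:
  c0 = (283.445290, 390.369938) px
  c1 = (361.863179, 397.337957) px
  c2 = (356.949302, 311.617194) px
  c3 = (282.491329, 297.236315) px
Planar DLT: solve 8×8 A·h = b for H (H[2,2]=1):
  H  [+814.92363 -114.10857 +322.85680]
  H  [+325.73758 +542.43955 +348.14416]
  H  [+0.69369 -0.42822 +1.00000]
B = K⁻¹H; ‖b₁‖=1.171545, ‖b₂‖=1.171544; λ = 2/(‖b₁‖+‖b₂‖) = 0.853574, sign → tz>0 ⇒ λ=+0.853574
r₁ = λ·B[:,0] = (+0.77757,+0.21163,+0.59212); r₂ = λ·B[:,1] = (+0.02510,+0.93047,-0.36552)
r₃ = r₁×r₂ = (-0.62830,+0.29907,+0.71819); SVD([r₁ r₂ r₃]) → R = UVᵀ:
  R  [+0.77757 +0.02510 -0.62830]
  R  [+0.21163 +0.93047 +0.29907]
  R  [+0.59212 -0.36552 +0.71819]
t = (+0.01462, +0.13179, +0.85357) m
tr R = 2.426218; θ = arccos((tr R − 1)/2) = 0.776873 rad = 44.512°
axis k = ((R−Rᵀ)₃₂, (R−Rᵀ)₁₃, (R−Rᵀ)₂₁) / (2 sinθ) = (-0.473995, -0.870419, +0.133040)
rvec = θ·k = (-0.368234, -0.676205, +0.103356)

rvec=(-0.3682, -0.6762, 0.1034) tvec=(0.0146, 0.1318, 0.8536)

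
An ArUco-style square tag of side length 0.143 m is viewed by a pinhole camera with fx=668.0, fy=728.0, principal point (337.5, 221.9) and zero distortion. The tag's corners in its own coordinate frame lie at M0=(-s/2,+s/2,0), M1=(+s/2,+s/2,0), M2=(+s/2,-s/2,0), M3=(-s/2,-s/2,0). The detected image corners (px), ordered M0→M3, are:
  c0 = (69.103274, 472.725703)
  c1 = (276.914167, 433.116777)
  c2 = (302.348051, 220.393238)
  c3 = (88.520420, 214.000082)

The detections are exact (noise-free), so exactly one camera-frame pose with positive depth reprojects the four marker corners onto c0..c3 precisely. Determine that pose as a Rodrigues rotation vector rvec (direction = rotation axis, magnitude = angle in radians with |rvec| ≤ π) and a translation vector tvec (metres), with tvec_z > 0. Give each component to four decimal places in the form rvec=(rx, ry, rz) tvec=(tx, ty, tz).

Intrinsics K: fx=668.0, fy=728.0, cx=337.5, cy=221.9
Marker side s = 0.143 m; corners in marker frame (Z=0):
  M0 = (-0.0715, +0.0715, 0)
  M1 = (+0.0715, +0.0715, 0)
  M2 = (+0.0715, -0.0715, 0)
  M3 = (-0.0715, -0.0715, 0)
Detected image corners:
  c0 = (69.103274, 472.725703) px
  c1 = (276.914167, 433.116777) px
  c2 = (302.348051, 220.393238) px
  c3 = (88.520420, 214.000082) px
Planar DLT: solve 8×8 A·h = b for H (H[2,2]=1):
  H  [+1729.65313 -94.92212 +194.41289]
  H  [+345.32024 +1748.82999 +337.16132]
  H  [+1.38917 +0.34735 +1.00000]
B = K⁻¹H; ‖b₁‖=2.344100, ‖b₂‖=2.344100; λ = 2/(‖b₁‖+‖b₂‖) = 0.426603, sign → tz>0 ⇒ λ=+0.426603
r₁ = λ·B[:,0] = (+0.80519,+0.02172,+0.59262); r₂ = λ·B[:,1] = (-0.13549,+0.97964,+0.14818)
r₃ = r₁×r₂ = (-0.57734,-0.19961,+0.79173); SVD([r₁ r₂ r₃]) → R = UVᵀ:
  R  [+0.80519 -0.13549 -0.57734]
  R  [+0.02172 +0.97964 -0.19961]
  R  [+0.59262 +0.14818 +0.79173]
t = (-0.09138, +0.06754, +0.42660) m
tr R = 2.576554; θ = arccos((tr R − 1)/2) = 0.662793 rad = 37.975°
axis k = ((R−Rᵀ)₃₂, (R−Rᵀ)₁₃, (R−Rᵀ)₂₁) / (2 sinθ) = (+0.282605, -0.950693, +0.127743)
rvec = θ·k = (+0.187309, -0.630112, +0.084667)

rvec=(0.1873, -0.6301, 0.0847) tvec=(-0.0914, 0.0675, 0.4266)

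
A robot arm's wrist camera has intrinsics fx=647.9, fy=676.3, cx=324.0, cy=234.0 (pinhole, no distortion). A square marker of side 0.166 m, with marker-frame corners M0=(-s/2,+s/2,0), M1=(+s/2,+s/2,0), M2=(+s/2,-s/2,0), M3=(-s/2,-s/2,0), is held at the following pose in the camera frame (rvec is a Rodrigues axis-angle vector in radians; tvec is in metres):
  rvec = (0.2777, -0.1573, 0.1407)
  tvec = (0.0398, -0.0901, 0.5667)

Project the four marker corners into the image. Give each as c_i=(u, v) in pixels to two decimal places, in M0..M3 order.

c0=(262.36, 209.58) c1=(439.80, 232.39) c2=(479.43, 41.21) c3=(289.65, 6.16)

Intrinsics K: fx=647.9, fy=676.3, cx=324.0, cy=234.0
Marker side s = 0.166 m; corners in marker frame (Z=0):
  M0 = (-0.0830, +0.0830, 0)
  M1 = (+0.0830, +0.0830, 0)
  M2 = (+0.0830, -0.0830, 0)
  M3 = (-0.0830, -0.0830, 0)
rvec = (0.2777, -0.1573, 0.1407), |rvec| = θ = 0.34879 rad = 19.984°
Rodrigues: sinθ=0.34176, 1−cosθ=0.06021; R = I + sinθ·[k]× + (1−cosθ)·[k]×²:
    [+0.97795 -0.15949 -0.13479]
    [+0.11624 +0.95203 -0.28306]
    [+0.17347 +0.26115 +0.94958]
t = (0.0398, -0.0901, 0.5667) m
M0: Pc = R·M0+t = (-0.05461, -0.02073, +0.57398); u = 647.9·(-0.05461)/0.57398 + 324.0 = 262.3596, v = 676.3·(-0.02073)/0.57398 + 234.0 = 209.5750
M1: Pc = R·M1+t = (+0.10773, -0.00143, +0.60277); u = 647.9·(+0.10773)/0.60277 + 324.0 = 439.7985, v = 676.3·(-0.00143)/0.60277 + 234.0 = 232.3921
M2: Pc = R·M2+t = (+0.13421, -0.15947, +0.55942); u = 647.9·(+0.13421)/0.55942 + 324.0 = 479.4336, v = 676.3·(-0.15947)/0.55942 + 234.0 = 41.2122
M3: Pc = R·M3+t = (-0.02813, -0.17877, +0.53063); u = 647.9·(-0.02813)/0.53063 + 324.0 = 289.6493, v = 676.3·(-0.17877)/0.53063 + 234.0 = 6.1561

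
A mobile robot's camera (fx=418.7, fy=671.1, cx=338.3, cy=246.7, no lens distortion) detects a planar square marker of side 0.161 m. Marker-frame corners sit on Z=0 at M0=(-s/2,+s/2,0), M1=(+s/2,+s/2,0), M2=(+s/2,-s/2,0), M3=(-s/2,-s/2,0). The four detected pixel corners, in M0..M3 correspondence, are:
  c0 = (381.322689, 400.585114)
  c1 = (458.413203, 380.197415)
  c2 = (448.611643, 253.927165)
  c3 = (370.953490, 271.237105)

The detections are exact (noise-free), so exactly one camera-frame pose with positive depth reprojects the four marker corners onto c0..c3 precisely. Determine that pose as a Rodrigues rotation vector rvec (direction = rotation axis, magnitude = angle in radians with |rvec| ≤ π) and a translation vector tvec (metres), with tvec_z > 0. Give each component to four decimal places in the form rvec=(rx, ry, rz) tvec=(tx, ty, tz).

rvec=(0.0130, -0.1298, -0.1305) tvec=(0.1538, 0.0994, 0.8361)

Intrinsics K: fx=418.7, fy=671.1, cx=338.3, cy=246.7
Marker side s = 0.161 m; corners in marker frame (Z=0):
  M0 = (-0.0805, +0.0805, 0)
  M1 = (+0.0805, +0.0805, 0)
  M2 = (+0.0805, -0.0805, 0)
  M3 = (-0.0805, -0.0805, 0)
Detected image corners:
  c0 = (381.322689, 400.585114) px
  c1 = (458.413203, 380.197415) px
  c2 = (448.611643, 253.927165) px
  c3 = (370.953490, 271.237105) px
Planar DLT: solve 8×8 A·h = b for H (H[2,2]=1):
  H  [+544.19291 +73.23130 +415.31320]
  H  [-67.02859 +802.07885 +326.50195]
  H  [+0.15334 +0.02558 +1.00000]
B = K⁻¹H; ‖b₁‖=1.196029, ‖b₂‖=1.196029; λ = 2/(‖b₁‖+‖b₂‖) = 0.836100, sign → tz>0 ⇒ λ=+0.836100
r₁ = λ·B[:,0] = (+0.98311,-0.13064,+0.12821); r₂ = λ·B[:,1] = (+0.12896,+0.99142,+0.02139)
r₃ = r₁×r₂ = (-0.12990,-0.00449,+0.99152); SVD([r₁ r₂ r₃]) → R = UVᵀ:
  R  [+0.98311 +0.12896 -0.12990]
  R  [-0.13064 +0.99142 -0.00449]
  R  [+0.12821 +0.02139 +0.99152]
t = (+0.15379, +0.09942, +0.83610) m
tr R = 2.966041; θ = arccos((tr R − 1)/2) = 0.184541 rad = 10.573°
axis k = ((R−Rᵀ)₃₂, (R−Rᵀ)₁₃, (R−Rᵀ)₂₁) / (2 sinθ) = (+0.070517, -0.703327, -0.707360)
rvec = θ·k = (+0.013013, -0.129793, -0.130537)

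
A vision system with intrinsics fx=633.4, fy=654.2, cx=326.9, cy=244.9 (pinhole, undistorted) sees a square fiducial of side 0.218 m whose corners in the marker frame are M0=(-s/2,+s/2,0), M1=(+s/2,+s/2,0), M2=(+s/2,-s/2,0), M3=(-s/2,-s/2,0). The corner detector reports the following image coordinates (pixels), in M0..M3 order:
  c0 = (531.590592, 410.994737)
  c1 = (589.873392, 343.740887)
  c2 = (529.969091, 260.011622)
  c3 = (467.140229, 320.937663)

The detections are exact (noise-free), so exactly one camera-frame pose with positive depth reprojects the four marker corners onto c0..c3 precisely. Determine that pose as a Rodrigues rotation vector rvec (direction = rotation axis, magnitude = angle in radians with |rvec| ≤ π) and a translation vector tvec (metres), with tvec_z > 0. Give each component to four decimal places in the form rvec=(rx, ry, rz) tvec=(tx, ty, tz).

rvec=(-0.1448, -0.4426, -0.6256) tvec=(0.4252, 0.1774, 1.3213)

Intrinsics K: fx=633.4, fy=654.2, cx=326.9, cy=244.9
Marker side s = 0.218 m; corners in marker frame (Z=0):
  M0 = (-0.1090, +0.1090, 0)
  M1 = (+0.1090, +0.1090, 0)
  M2 = (+0.1090, -0.1090, 0)
  M3 = (-0.1090, -0.1090, 0)
Detected image corners:
  c0 = (531.590592, 410.994737) px
  c1 = (589.873392, 343.740887) px
  c2 = (529.969091, 260.011622) px
  c3 = (467.140229, 320.937663) px
Planar DLT: solve 8×8 A·h = b for H (H[2,2]=1):
  H  [+455.01072 +285.25075 +530.75034]
  H  [-182.25300 +398.32413 +332.75611]
  H  [+0.33463 +0.00078 +1.00000]
B = K⁻¹H; ‖b₁‖=0.756849, ‖b₂‖=0.756849; λ = 2/(‖b₁‖+‖b₂‖) = 1.321268, sign → tz>0 ⇒ λ=+1.321268
r₁ = λ·B[:,0] = (+0.72096,-0.53360,+0.44213); r₂ = λ·B[:,1] = (+0.59450,+0.80410,+0.00103)
r₃ = r₁×r₂ = (-0.35607,+0.26210,+0.89695); SVD([r₁ r₂ r₃]) → R = UVᵀ:
  R  [+0.72096 +0.59450 -0.35607]
  R  [-0.53360 +0.80410 +0.26210]
  R  [+0.44213 +0.00103 +0.89695]
t = (+0.42523, +0.17744, +1.32127) m
tr R = 2.422010; θ = arccos((tr R − 1)/2) = 0.779870 rad = 44.683°
axis k = ((R−Rᵀ)₃₂, (R−Rᵀ)₁₃, (R−Rᵀ)₂₁) / (2 sinθ) = (-0.185633, -0.567557, -0.802134)
rvec = θ·k = (-0.144769, -0.442621, -0.625560)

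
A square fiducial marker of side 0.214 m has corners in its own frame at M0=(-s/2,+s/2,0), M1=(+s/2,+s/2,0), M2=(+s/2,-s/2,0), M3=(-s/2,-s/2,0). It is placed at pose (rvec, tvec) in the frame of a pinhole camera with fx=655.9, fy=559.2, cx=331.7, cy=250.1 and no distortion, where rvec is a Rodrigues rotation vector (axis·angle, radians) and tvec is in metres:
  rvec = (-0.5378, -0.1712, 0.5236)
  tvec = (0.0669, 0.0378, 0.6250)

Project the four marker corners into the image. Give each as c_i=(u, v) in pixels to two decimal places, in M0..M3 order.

Intrinsics K: fx=655.9, fy=559.2, cx=331.7, cy=250.1
Marker side s = 0.214 m; corners in marker frame (Z=0):
  M0 = (-0.1070, +0.1070, 0)
  M1 = (+0.1070, +0.1070, 0)
  M2 = (+0.1070, -0.1070, 0)
  M3 = (-0.1070, -0.1070, 0)
rvec = (-0.5378, -0.1712, 0.5236), |rvec| = θ = 0.76987 rad = 44.110°
Rodrigues: sinθ=0.69604, 1−cosθ=0.28200; R = I + sinθ·[k]× + (1−cosθ)·[k]×²:
    [+0.85561 -0.42958 -0.28876]
    [+0.51720 +0.73195 +0.44358]
    [+0.02080 -0.52888 +0.84844]
t = (0.0669, 0.0378, 0.6250) m
M0: Pc = R·M0+t = (-0.07062, +0.06078, +0.56618); u = 655.9·(-0.07062)/0.56618 + 331.7 = 249.8943, v = 559.2·(+0.06078)/0.56618 + 250.1 = 310.1289
M1: Pc = R·M1+t = (+0.11249, +0.17146, +0.57064); u = 655.9·(+0.11249)/0.57064 + 331.7 = 460.9929, v = 559.2·(+0.17146)/0.57064 + 250.1 = 418.1221
M2: Pc = R·M2+t = (+0.20442, +0.01482, +0.68382); u = 655.9·(+0.20442)/0.68382 + 331.7 = 527.7711, v = 559.2·(+0.01482)/0.68382 + 250.1 = 262.2204
M3: Pc = R·M3+t = (+0.02131, -0.09586, +0.67936); u = 655.9·(+0.02131)/0.67936 + 331.7 = 352.2784, v = 559.2·(-0.09586)/0.67936 + 250.1 = 171.1968

c0=(249.89, 310.13) c1=(460.99, 418.12) c2=(527.77, 262.22) c3=(352.28, 171.20)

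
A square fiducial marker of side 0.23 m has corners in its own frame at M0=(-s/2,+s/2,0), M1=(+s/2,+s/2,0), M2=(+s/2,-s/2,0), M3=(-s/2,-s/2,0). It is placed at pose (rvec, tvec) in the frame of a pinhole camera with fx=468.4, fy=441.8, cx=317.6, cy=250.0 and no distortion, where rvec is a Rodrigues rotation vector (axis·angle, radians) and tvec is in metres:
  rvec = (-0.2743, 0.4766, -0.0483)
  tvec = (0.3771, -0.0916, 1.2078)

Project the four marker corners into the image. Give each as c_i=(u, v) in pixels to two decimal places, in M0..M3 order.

Intrinsics K: fx=468.4, fy=441.8, cx=317.6, cy=250.0
Marker side s = 0.23 m; corners in marker frame (Z=0):
  M0 = (-0.1150, +0.1150, 0)
  M1 = (+0.1150, +0.1150, 0)
  M2 = (+0.1150, -0.1150, 0)
  M3 = (-0.1150, -0.1150, 0)
rvec = (-0.2743, 0.4766, -0.0483), |rvec| = θ = 0.55202 rad = 31.628°
Rodrigues: sinθ=0.52440, 1−cosθ=0.14853; R = I + sinθ·[k]× + (1−cosθ)·[k]×²:
    [+0.88814 -0.01784 +0.45922]
    [-0.10961 +0.96219 +0.24936]
    [-0.44630 -0.27180 +0.85261]
t = (0.3771, -0.0916, 1.2078) m
M0: Pc = R·M0+t = (+0.27291, +0.03166, +1.22787); u = 468.4·(+0.27291)/1.22787 + 317.6 = 421.7089, v = 441.8·(+0.03166)/1.22787 + 250.0 = 261.3903
M1: Pc = R·M1+t = (+0.47719, +0.00645, +1.12522); u = 468.4·(+0.47719)/1.12522 + 317.6 = 516.2402, v = 441.8·(+0.00645)/1.12522 + 250.0 = 252.5313
M2: Pc = R·M2+t = (+0.48129, -0.21486, +1.18773); u = 468.4·(+0.48129)/1.18773 + 317.6 = 507.4031, v = 441.8·(-0.21486)/1.18773 + 250.0 = 170.0800
M3: Pc = R·M3+t = (+0.27701, -0.18965, +1.29038); u = 468.4·(+0.27701)/1.29038 + 317.6 = 418.1545, v = 441.8·(-0.18965)/1.29038 + 250.0 = 185.0688

c0=(421.71, 261.39) c1=(516.24, 252.53) c2=(507.40, 170.08) c3=(418.15, 185.07)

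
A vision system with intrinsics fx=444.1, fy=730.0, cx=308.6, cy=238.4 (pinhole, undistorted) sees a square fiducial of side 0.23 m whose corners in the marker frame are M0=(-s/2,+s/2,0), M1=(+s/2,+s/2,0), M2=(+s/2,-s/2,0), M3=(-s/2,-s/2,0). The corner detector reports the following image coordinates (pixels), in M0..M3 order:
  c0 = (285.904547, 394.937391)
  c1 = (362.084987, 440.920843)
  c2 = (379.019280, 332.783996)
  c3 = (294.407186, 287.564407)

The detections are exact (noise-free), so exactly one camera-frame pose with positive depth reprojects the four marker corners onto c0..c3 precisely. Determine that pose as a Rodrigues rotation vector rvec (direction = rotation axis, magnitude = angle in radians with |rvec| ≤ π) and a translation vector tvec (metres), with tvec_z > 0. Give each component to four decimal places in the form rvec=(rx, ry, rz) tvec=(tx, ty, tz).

rvec=(0.5050, 0.3253, 0.2167) tvec=(0.0551, 0.2091, 1.1954)

Intrinsics K: fx=444.1, fy=730.0, cx=308.6, cy=238.4
Marker side s = 0.23 m; corners in marker frame (Z=0):
  M0 = (-0.1150, +0.1150, 0)
  M1 = (+0.1150, +0.1150, 0)
  M2 = (+0.1150, -0.1150, 0)
  M3 = (-0.1150, -0.1150, 0)
Detected image corners:
  c0 = (285.904547, 394.937391) px
  c1 = (362.084987, 440.920843) px
  c2 = (379.019280, 332.783996) px
  c3 = (294.407186, 287.564407) px
Planar DLT: solve 8×8 A·h = b for H (H[2,2]=1):
  H  [+279.36617 +84.81867 +329.07517]
  H  [+121.98856 +622.38121 +366.12132]
  H  [-0.20975 +0.42280 +1.00000]
B = K⁻¹H; ‖b₁‖=0.836566, ‖b₂‖=0.836566; λ = 2/(‖b₁‖+‖b₂‖) = 1.195364, sign → tz>0 ⇒ λ=+1.195364
r₁ = λ·B[:,0] = (+0.92618,+0.28164,-0.25073); r₂ = λ·B[:,1] = (-0.12290,+0.85409,+0.50540)
r₃ = r₁×r₂ = (+0.35648,-0.43728,+0.82565); SVD([r₁ r₂ r₃]) → R = UVᵀ:
  R  [+0.92618 -0.12290 +0.35648]
  R  [+0.28164 +0.85409 -0.43728]
  R  [-0.25073 +0.50540 +0.82565]
t = (+0.05511, +0.20914, +1.19536) m
tr R = 2.605926; θ = arccos((tr R − 1)/2) = 0.638546 rad = 36.586°
axis k = ((R−Rᵀ)₃₂, (R−Rᵀ)₁₃, (R−Rᵀ)₂₁) / (2 sinθ) = (+0.790804, +0.509379, +0.339355)
rvec = θ·k = (+0.504965, +0.325262, +0.216694)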